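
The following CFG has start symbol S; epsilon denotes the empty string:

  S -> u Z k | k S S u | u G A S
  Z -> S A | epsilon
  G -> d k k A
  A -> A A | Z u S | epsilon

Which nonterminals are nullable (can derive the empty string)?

{ A, Z }

Directly nullable (have an epsilon-production): Z, A.
No other nonterminal has a production whose RHS symbols are all nullable.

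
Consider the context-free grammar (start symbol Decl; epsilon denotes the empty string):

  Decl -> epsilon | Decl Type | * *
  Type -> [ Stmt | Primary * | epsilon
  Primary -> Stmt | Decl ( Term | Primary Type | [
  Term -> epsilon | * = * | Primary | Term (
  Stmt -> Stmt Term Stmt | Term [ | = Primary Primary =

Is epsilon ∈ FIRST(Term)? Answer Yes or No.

Yes

Term has an epsilon-production, so Term ⇒ epsilon.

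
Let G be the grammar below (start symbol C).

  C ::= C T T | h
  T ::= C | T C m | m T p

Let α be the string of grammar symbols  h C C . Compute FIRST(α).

h is a terminal; add {h} and stop.

{ h }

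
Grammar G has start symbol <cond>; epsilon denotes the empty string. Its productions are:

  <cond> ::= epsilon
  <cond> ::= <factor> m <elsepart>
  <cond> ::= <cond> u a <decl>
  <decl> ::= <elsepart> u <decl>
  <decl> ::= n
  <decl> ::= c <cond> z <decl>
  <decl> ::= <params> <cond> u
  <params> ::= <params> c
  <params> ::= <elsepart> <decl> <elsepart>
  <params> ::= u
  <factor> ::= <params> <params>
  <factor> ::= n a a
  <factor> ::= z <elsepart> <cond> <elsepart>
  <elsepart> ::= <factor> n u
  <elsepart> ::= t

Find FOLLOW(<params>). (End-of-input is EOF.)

{ c, m, n, t, u, z }

In <decl> ::= <params> <cond> u: add FIRST(<cond> u) = { n, t, u, z }.
In <params> ::= <params> c: add FIRST(c) = { c }.
In <factor> ::= <params> <params>: add FIRST(<params>) = { n, t, u, z }.
In <factor> ::= <params> <params>: <params> is at the end, add FOLLOW(<factor>) = { m, n }.
Union: FOLLOW(<params>) = { c, m, n, t, u, z }.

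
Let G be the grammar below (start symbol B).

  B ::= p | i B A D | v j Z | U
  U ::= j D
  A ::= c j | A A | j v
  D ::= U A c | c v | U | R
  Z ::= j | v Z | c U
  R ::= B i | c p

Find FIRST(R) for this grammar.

From R ::= B i: add FIRST(B) = { i, j, p, v }.
R ::= c p contributes {c}.
Union: FIRST(R) = { c, i, j, p, v }.

{ c, i, j, p, v }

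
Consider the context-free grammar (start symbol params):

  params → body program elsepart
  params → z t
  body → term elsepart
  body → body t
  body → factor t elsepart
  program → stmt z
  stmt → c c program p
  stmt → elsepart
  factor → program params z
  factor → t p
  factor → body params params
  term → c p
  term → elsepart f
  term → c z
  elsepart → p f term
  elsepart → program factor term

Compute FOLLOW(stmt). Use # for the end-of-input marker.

{ z }

In program → stmt z: add FIRST(z) = { z }.
Union: FOLLOW(stmt) = { z }.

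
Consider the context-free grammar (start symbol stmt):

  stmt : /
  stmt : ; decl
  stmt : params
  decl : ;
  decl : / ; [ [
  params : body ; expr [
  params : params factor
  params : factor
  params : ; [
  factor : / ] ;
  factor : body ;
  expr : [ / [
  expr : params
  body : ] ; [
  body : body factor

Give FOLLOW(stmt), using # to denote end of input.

stmt is the start symbol, so # ∈ FOLLOW(stmt).
Union: FOLLOW(stmt) = { # }.

{ # }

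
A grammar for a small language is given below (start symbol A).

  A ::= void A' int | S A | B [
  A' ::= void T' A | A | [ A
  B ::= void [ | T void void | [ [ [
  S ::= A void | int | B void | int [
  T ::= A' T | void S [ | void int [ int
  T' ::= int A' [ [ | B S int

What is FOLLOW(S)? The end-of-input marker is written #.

{ [, int, void }

In A ::= S A: add FIRST(A) = { [, int, void }.
In T ::= void S [: add FIRST([) = { [ }.
In T' ::= B S int: add FIRST(int) = { int }.
Union: FOLLOW(S) = { [, int, void }.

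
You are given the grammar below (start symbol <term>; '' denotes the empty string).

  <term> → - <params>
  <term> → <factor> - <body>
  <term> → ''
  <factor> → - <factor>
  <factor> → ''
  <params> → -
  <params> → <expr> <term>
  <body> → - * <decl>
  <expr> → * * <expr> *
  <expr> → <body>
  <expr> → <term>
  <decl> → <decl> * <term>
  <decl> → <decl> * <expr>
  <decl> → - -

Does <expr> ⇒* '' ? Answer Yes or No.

Yes

<expr> → <term> and each of <term> is nullable, so <expr> ⇒* ''.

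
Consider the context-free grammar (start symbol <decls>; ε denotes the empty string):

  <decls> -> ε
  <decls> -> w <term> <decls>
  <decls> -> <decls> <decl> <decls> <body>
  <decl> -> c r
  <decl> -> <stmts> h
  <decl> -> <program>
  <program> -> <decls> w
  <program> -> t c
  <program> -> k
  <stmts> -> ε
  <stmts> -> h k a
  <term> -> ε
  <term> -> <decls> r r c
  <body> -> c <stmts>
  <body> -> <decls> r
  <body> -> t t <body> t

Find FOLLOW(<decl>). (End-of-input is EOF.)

In <decls> -> <decls> <decl> <decls> <body>: add FIRST(<decls> <body>) = { c, h, k, r, t, w }.
Union: FOLLOW(<decl>) = { c, h, k, r, t, w }.

{ c, h, k, r, t, w }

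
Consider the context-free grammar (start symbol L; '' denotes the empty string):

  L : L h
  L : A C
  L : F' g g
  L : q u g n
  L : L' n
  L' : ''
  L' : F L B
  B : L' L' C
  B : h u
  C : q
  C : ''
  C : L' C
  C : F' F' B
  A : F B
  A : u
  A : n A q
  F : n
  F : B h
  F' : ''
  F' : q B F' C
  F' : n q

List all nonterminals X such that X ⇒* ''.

Directly nullable (have an ''-production): L', C, F'.
B : L' L' C with every symbol nullable, so B is nullable.
No other nonterminal has a production whose RHS symbols are all nullable.

{ B, C, F', L' }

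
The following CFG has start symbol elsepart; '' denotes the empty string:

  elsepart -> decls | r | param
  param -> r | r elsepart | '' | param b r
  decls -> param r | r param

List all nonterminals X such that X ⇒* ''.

{ elsepart, param }

Directly nullable (have an ''-production): param.
elsepart -> param with every symbol nullable, so elsepart is nullable.
No other nonterminal has a production whose RHS symbols are all nullable.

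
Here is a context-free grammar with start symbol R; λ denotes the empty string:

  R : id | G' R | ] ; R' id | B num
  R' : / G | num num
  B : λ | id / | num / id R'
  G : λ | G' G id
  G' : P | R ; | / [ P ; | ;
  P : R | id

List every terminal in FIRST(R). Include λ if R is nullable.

{ /, ;, ], id, num }

R : id contributes {id}.
From R : G' R: add FIRST(G') = { /, ;, ], id, num }.
R : ] ; R' id contributes {]}.
From R : B num: B nullable, take FIRST(B) ∪ {num} = { id, num }.
Union: FIRST(R) = { /, ;, ], id, num }.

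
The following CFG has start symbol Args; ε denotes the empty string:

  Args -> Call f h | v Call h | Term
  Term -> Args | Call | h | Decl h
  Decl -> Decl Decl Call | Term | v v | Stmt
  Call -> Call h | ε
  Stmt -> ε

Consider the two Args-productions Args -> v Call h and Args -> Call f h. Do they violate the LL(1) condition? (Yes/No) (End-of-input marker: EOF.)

FIRST(v Call h) = { v } and FIRST(Call f h) = { f, h }.
The FIRST sets are disjoint and neither alternative is nullable — no conflict.

No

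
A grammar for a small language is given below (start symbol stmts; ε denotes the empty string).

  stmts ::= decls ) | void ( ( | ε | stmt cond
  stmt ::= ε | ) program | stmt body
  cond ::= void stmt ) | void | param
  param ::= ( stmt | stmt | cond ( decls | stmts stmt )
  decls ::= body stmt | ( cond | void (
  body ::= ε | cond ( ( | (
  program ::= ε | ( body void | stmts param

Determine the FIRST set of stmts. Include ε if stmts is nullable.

From stmts ::= decls ): decls nullable, take FIRST(decls) ∪ {)} = { (, ), void }.
stmts ::= void ( ( contributes {void}.
stmts ::= ε contributes ε.
From stmts ::= stmt cond: stmt, cond nullable, take FIRST(stmt) ∪ FIRST(cond) = { (, ), void }; also ε since the whole RHS is nullable.
Union: FIRST(stmts) = { (, ), void, ε }.

{ (, ), void, ε }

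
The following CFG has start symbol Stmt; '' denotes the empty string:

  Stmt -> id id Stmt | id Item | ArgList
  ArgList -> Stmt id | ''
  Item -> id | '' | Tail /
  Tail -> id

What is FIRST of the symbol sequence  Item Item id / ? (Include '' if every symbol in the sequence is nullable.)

Add FIRST(Item)\{''} = { id }; Item is nullable, continue.
Add FIRST(Item)\{''} = { id }; Item is nullable, continue.
id is a terminal; add {id} and stop.

{ id }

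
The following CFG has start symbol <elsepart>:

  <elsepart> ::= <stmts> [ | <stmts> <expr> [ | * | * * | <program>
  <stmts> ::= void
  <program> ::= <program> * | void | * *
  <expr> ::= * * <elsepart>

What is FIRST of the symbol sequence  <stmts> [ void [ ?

Add FIRST(<stmts>) = { void }; <stmts> is not nullable, stop.

{ void }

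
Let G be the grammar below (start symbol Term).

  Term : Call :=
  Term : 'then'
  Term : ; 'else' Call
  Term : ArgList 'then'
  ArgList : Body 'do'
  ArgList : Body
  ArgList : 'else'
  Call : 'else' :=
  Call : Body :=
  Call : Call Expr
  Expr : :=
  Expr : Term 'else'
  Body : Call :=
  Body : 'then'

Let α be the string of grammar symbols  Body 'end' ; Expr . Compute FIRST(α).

{ 'else', 'then' }

Add FIRST(Body) = { 'else', 'then' }; Body is not nullable, stop.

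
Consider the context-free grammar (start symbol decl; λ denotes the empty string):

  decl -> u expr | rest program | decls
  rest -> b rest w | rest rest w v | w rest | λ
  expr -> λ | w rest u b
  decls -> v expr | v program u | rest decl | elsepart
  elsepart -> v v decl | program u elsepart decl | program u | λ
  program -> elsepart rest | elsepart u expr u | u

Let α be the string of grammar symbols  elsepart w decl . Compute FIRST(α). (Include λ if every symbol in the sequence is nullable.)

{ b, u, v, w }

Add FIRST(elsepart)\{λ} = { b, u, v, w }; elsepart is nullable, continue.
w is a terminal; add {w} and stop.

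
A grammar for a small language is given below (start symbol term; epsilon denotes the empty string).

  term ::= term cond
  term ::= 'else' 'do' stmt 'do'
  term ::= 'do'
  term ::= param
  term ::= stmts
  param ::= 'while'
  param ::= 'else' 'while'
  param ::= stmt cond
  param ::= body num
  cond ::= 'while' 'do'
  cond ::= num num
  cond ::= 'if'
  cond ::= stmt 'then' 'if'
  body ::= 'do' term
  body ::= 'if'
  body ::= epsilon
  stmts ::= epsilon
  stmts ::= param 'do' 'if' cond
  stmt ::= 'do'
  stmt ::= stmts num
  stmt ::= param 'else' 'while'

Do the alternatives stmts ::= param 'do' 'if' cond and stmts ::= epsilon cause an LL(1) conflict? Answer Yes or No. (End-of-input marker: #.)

FIRST(param 'do' 'if' cond) = { 'do', 'else', 'if', 'while', num } and FIRST(epsilon) = { epsilon }.
The second alternative is nullable and FOLLOW(stmts) = { #, 'do', 'else', 'if', 'while', num } shares 'do' with FIRST of the first — conflict.

Yes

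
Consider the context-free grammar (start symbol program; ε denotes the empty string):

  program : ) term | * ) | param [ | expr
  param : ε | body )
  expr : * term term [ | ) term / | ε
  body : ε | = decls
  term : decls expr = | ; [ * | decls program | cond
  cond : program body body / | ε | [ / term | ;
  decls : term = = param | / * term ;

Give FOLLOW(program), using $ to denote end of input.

program is the start symbol, so $ ∈ FOLLOW(program).
In term : decls program: program is at the end, add FOLLOW(term) = { $, ), *, /, ;, =, [ }.
In cond : program body body /: add FIRST(body body /) = { /, = }.
Union: FOLLOW(program) = { $, ), *, /, ;, =, [ }.

{ $, ), *, /, ;, =, [ }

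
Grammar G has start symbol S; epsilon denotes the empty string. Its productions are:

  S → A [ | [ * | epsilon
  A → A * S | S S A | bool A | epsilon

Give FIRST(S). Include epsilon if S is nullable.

{ *, [, bool, epsilon }

From S → A [: A nullable, take FIRST(A) ∪ {[} = { *, [, bool }.
S → [ * contributes {[}.
S → epsilon contributes epsilon.
Union: FIRST(S) = { *, [, bool, epsilon }.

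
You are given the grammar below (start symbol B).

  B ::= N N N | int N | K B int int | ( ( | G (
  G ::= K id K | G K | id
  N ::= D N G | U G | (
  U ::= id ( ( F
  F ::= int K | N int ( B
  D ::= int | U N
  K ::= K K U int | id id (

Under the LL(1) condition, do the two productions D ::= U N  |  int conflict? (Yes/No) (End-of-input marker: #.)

FIRST(U N) = { id } and FIRST(int) = { int }.
The FIRST sets are disjoint and neither alternative is nullable — no conflict.

No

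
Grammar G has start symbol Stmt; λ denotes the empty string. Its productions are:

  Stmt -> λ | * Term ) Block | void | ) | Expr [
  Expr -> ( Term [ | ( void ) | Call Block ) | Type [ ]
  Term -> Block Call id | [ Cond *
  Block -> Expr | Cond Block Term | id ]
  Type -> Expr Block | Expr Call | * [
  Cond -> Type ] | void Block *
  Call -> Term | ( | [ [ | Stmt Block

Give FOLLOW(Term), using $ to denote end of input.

In Stmt -> * Term ) Block: add FIRST() Block) = { ) }.
In Expr -> ( Term [: add FIRST([) = { [ }.
In Block -> Cond Block Term: Term is at the end, add FOLLOW(Block) = { $, (, ), *, [, ], id, void }.
In Call -> Term: Term is at the end, add FOLLOW(Call) = { (, ), *, [, ], id, void }.
Union: FOLLOW(Term) = { $, (, ), *, [, ], id, void }.

{ $, (, ), *, [, ], id, void }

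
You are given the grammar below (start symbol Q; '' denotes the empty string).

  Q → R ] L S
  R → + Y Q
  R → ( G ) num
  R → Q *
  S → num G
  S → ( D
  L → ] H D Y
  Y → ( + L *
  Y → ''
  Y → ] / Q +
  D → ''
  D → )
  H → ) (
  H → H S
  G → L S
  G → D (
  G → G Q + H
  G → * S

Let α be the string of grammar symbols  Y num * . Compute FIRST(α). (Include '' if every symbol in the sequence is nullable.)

Add FIRST(Y)\{''} = { (, ] }; Y is nullable, continue.
num is a terminal; add {num} and stop.

{ (, ], num }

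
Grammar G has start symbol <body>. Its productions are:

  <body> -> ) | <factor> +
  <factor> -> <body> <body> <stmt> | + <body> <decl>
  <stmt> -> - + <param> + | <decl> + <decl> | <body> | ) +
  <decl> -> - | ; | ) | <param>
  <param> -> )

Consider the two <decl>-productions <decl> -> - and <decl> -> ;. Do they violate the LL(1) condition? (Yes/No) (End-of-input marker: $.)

No

FIRST(-) = { - } and FIRST(;) = { ; }.
The FIRST sets are disjoint and neither alternative is nullable — no conflict.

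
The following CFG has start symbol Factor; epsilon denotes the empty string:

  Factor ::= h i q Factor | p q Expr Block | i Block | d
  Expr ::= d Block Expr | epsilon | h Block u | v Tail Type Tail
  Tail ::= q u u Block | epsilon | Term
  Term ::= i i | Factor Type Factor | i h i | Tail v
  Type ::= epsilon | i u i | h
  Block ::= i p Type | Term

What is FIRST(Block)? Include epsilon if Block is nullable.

{ d, h, i, p, q, v }

Block ::= i p Type contributes {i}.
From Block ::= Term: add FIRST(Term) = { d, h, i, p, q, v }.
Union: FIRST(Block) = { d, h, i, p, q, v }.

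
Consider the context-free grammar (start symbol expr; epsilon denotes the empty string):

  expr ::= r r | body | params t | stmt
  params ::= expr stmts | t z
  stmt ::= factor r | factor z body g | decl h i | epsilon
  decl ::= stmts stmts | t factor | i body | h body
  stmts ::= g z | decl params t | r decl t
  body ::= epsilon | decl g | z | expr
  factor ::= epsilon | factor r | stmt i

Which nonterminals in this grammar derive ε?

{ body, expr, factor, stmt }

Directly nullable (have an epsilon-production): stmt, body, factor.
expr ::= body with every symbol nullable, so expr is nullable.
No other nonterminal has a production whose RHS symbols are all nullable.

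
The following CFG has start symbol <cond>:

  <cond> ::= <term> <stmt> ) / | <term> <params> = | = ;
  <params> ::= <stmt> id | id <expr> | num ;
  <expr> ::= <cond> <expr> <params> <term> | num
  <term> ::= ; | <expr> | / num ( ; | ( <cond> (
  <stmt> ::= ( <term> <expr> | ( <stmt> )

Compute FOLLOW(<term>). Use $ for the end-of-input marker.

In <cond> ::= <term> <stmt> ) /: add FIRST(<stmt> ) /) = { ( }.
In <cond> ::= <term> <params> =: add FIRST(<params> =) = { (, id, num }.
In <expr> ::= <cond> <expr> <params> <term>: <term> is at the end, add FOLLOW(<expr>) = { (, ), /, ;, =, id, num }.
In <stmt> ::= ( <term> <expr>: add FIRST(<expr>) = { (, /, ;, =, num }.
Union: FOLLOW(<term>) = { (, ), /, ;, =, id, num }.

{ (, ), /, ;, =, id, num }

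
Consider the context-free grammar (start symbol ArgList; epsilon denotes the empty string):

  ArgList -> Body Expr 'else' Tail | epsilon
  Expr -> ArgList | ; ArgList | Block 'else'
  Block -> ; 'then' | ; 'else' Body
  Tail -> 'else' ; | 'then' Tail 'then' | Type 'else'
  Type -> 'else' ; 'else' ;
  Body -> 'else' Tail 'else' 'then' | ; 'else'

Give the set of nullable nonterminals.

{ ArgList, Expr }

Directly nullable (have an epsilon-production): ArgList.
Expr -> ArgList with every symbol nullable, so Expr is nullable.
No other nonterminal has a production whose RHS symbols are all nullable.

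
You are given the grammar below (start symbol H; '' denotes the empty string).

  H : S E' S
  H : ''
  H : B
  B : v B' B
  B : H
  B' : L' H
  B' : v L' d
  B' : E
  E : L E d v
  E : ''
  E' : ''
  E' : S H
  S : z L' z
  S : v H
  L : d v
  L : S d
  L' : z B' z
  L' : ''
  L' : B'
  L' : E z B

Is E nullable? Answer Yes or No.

Yes

E has an ''-production, so E ⇒ ''.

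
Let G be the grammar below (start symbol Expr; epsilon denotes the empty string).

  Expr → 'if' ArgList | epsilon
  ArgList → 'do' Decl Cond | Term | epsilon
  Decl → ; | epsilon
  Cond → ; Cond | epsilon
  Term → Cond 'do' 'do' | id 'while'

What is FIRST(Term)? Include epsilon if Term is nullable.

From Term → Cond 'do' 'do': Cond nullable, take FIRST(Cond) ∪ {'do'} = { 'do', ; }.
Term → id 'while' contributes {id}.
Union: FIRST(Term) = { 'do', ;, id }.

{ 'do', ;, id }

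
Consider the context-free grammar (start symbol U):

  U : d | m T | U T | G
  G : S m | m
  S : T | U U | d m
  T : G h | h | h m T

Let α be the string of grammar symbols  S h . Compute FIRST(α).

Add FIRST(S) = { d, h, m }; S is not nullable, stop.

{ d, h, m }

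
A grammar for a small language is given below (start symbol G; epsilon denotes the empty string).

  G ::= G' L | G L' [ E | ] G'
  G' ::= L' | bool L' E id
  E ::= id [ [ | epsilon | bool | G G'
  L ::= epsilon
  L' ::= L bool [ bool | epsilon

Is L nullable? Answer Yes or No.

Yes

L has an epsilon-production, so L ⇒ epsilon.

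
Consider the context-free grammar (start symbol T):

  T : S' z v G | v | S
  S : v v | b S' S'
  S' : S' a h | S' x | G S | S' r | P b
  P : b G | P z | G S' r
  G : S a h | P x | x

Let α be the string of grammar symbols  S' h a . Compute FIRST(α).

Add FIRST(S') = { b, v, x }; S' is not nullable, stop.

{ b, v, x }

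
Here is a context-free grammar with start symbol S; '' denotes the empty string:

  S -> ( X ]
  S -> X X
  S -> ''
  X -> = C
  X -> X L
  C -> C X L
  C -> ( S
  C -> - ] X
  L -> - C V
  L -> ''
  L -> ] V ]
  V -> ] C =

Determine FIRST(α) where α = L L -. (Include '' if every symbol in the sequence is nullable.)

Add FIRST(L)\{''} = { -, ] }; L is nullable, continue.
Add FIRST(L)\{''} = { -, ] }; L is nullable, continue.
- is a terminal; add {-} and stop.

{ -, ] }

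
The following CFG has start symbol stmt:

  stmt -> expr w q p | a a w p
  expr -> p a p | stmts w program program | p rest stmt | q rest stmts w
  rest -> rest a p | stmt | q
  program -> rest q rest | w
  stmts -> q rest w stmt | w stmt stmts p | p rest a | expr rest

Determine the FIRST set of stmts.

stmts -> q rest w stmt contributes {q}.
stmts -> w stmt stmts p contributes {w}.
stmts -> p rest a contributes {p}.
From stmts -> expr rest: add FIRST(expr) = { p, q, w }.
Union: FIRST(stmts) = { p, q, w }.

{ p, q, w }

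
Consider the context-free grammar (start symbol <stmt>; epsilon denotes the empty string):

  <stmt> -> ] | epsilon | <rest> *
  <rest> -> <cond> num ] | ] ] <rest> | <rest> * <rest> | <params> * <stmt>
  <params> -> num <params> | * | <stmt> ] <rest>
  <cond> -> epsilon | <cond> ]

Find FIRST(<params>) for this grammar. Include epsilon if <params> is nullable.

{ *, ], num }

<params> -> num <params> contributes {num}.
<params> -> * contributes {*}.
From <params> -> <stmt> ] <rest>: <stmt> nullable, take FIRST(<stmt>) ∪ {]} = { *, ], num }.
Union: FIRST(<params>) = { *, ], num }.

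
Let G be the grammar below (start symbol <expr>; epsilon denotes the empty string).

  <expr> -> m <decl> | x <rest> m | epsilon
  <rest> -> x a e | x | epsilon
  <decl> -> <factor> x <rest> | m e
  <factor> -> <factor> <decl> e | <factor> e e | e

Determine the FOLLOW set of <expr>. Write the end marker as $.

{ $ }

<expr> is the start symbol, so $ ∈ FOLLOW(<expr>).
Union: FOLLOW(<expr>) = { $ }.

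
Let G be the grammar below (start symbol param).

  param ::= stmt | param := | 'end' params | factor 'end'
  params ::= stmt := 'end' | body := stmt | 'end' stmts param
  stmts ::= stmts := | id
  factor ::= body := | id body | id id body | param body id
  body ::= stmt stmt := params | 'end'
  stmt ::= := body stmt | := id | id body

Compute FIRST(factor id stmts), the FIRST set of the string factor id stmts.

Add FIRST(factor) = { 'end', :=, id }; factor is not nullable, stop.

{ 'end', :=, id }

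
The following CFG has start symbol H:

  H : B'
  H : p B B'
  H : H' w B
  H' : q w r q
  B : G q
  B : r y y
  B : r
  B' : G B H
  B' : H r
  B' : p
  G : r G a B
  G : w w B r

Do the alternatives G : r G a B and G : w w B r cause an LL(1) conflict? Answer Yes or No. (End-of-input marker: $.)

No

FIRST(r G a B) = { r } and FIRST(w w B r) = { w }.
The FIRST sets are disjoint and neither alternative is nullable — no conflict.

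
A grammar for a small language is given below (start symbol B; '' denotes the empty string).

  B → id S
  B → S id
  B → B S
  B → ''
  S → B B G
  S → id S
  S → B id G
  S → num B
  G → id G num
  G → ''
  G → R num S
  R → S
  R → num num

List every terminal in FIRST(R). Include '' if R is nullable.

From R → S: add FIRST(S) = { id, num, '' } (including '' since S is nullable).
R → num num contributes {num}.
Union: FIRST(R) = { id, num, '' }.

{ id, num, '' }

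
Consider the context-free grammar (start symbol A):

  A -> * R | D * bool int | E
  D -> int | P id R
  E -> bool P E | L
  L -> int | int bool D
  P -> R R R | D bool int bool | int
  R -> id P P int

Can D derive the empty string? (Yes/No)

No nonterminal in this grammar is nullable.
No production of D has an RHS whose symbols are all nullable, so D is not nullable.

No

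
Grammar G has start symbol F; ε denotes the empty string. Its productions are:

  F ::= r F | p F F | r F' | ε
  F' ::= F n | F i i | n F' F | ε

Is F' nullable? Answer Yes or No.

Yes

F' has an ε-production, so F' ⇒ ε.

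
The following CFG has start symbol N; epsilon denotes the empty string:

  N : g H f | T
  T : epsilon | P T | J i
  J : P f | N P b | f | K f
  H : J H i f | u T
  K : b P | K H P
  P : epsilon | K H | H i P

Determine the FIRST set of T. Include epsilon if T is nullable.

T : epsilon contributes epsilon.
From T : P T: P, T nullable, take FIRST(P) ∪ FIRST(T) = { b, f, g, u }; also epsilon since the whole RHS is nullable.
From T : J i: add FIRST(J) = { b, f, g, u }.
Union: FIRST(T) = { b, f, g, u, epsilon }.

{ b, f, g, u, epsilon }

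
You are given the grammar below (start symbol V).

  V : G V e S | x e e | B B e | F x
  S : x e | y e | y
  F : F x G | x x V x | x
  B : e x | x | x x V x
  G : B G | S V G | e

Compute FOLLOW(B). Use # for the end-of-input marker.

In V : B B e: add FIRST(B e) = { e, x }.
In V : B B e: add FIRST(e) = { e }.
In G : B G: add FIRST(G) = { e, x, y }.
Union: FOLLOW(B) = { e, x, y }.

{ e, x, y }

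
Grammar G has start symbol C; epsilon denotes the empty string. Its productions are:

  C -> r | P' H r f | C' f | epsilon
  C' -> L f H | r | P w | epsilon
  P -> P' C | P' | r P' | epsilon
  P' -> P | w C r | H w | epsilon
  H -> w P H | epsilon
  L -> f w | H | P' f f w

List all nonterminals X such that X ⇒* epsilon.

Directly nullable (have an epsilon-production): C, C', P, P', H.
L -> H with every symbol nullable, so L is nullable.

{ C, C', H, L, P, P' }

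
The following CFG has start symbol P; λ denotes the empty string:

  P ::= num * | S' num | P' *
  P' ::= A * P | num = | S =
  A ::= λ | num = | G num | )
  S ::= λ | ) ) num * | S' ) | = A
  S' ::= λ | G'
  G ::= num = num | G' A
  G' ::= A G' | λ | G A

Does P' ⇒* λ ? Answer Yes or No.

Nullable nonterminals: A, G, G', S, S'.
No production of P' has an RHS whose symbols are all nullable, so P' is not nullable.

No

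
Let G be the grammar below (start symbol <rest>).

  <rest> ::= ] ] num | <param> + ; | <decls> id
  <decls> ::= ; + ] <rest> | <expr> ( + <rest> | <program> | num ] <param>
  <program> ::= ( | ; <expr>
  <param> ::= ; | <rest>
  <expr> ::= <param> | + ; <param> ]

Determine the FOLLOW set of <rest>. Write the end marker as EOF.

<rest> is the start symbol, so EOF ∈ FOLLOW(<rest>).
In <decls> ::= ; + ] <rest>: <rest> is at the end, add FOLLOW(<decls>) = { id }.
In <decls> ::= <expr> ( + <rest>: <rest> is at the end, add FOLLOW(<decls>) = { id }.
In <param> ::= <rest>: <rest> is at the end, add FOLLOW(<param>) = { (, +, ], id }.
Union: FOLLOW(<rest>) = { EOF, (, +, ], id }.

{ EOF, (, +, ], id }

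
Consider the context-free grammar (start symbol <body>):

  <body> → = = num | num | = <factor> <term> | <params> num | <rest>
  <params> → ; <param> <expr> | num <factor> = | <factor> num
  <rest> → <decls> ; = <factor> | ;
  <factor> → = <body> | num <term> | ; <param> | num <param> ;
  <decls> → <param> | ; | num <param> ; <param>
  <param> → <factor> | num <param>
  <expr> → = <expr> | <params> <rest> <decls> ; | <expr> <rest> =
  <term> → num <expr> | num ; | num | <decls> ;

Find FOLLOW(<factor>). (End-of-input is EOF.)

In <body> → = <factor> <term>: add FIRST(<term>) = { ;, =, num }.
In <params> → num <factor> =: add FIRST(=) = { = }.
In <params> → <factor> num: add FIRST(num) = { num }.
In <rest> → <decls> ; = <factor>: <factor> is at the end, add FOLLOW(<rest>) = { EOF, ;, =, num }.
In <param> → <factor>: <factor> is at the end, add FOLLOW(<param>) = { EOF, ;, =, num }.
Union: FOLLOW(<factor>) = { EOF, ;, =, num }.

{ EOF, ;, =, num }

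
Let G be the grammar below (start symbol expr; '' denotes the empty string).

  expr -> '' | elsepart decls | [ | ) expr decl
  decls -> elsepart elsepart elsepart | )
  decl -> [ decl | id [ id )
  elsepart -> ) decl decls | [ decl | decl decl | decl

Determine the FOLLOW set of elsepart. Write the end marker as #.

In expr -> elsepart decls: add FIRST(decls) = { ), [, id }.
In decls -> elsepart elsepart elsepart: add FIRST(elsepart elsepart) = { ), [, id }.
In decls -> elsepart elsepart elsepart: add FIRST(elsepart) = { ), [, id }.
In decls -> elsepart elsepart elsepart: elsepart is at the end, add FOLLOW(decls) = { #, ), [, id }.
Union: FOLLOW(elsepart) = { #, ), [, id }.

{ #, ), [, id }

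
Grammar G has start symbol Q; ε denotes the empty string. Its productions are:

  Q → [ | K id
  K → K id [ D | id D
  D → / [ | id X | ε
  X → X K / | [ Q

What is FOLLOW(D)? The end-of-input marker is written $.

In K → K id [ D: D is at the end, add FOLLOW(K) = { /, id }.
In K → id D: D is at the end, add FOLLOW(K) = { /, id }.
Union: FOLLOW(D) = { /, id }.

{ /, id }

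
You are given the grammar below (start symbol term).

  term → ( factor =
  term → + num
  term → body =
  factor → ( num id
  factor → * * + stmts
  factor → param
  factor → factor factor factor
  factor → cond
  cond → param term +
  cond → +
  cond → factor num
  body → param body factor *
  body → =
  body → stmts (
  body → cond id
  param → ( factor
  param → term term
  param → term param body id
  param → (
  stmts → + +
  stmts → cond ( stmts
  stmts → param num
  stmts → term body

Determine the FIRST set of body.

{ (, *, +, = }

From body → param body factor *: add FIRST(param) = { (, *, +, = }.
body → = contributes {=}.
From body → stmts (: add FIRST(stmts) = { (, *, +, = }.
From body → cond id: add FIRST(cond) = { (, *, +, = }.
Union: FIRST(body) = { (, *, +, = }.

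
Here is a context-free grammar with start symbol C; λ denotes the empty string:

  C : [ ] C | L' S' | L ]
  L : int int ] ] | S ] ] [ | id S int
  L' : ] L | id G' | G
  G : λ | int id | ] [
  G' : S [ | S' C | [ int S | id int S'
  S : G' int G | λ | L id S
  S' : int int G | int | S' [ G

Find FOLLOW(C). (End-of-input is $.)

C is the start symbol, so $ ∈ FOLLOW(C).
In C : [ ] C: C is at the end, add FOLLOW(C) = { $, int }.
In G' : S' C: C is at the end, add FOLLOW(G') = { int }.
Union: FOLLOW(C) = { $, int }.

{ $, int }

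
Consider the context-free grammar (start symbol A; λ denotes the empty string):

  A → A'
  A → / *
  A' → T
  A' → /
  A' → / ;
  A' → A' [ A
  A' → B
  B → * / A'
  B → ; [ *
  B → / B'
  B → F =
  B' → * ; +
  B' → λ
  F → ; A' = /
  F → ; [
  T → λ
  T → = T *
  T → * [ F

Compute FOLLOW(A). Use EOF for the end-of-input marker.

A is the start symbol, so EOF ∈ FOLLOW(A).
In A' → A' [ A: A is at the end, add FOLLOW(A') = { EOF, =, [ }.
Union: FOLLOW(A) = { EOF, =, [ }.

{ EOF, =, [ }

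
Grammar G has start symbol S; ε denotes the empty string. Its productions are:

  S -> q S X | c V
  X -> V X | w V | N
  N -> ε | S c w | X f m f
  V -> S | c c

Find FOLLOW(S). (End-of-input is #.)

S is the start symbol, so # ∈ FOLLOW(S).
In S -> q S X: add FIRST(X)\{ε} = { c, f, q, w }.
  Since X is nullable, also add FOLLOW(S) = { #, c, f, q, w }.
In N -> S c w: add FIRST(c w) = { c }.
In V -> S: S is at the end, add FOLLOW(V) = { #, c, f, q, w }.
Union: FOLLOW(S) = { #, c, f, q, w }.

{ #, c, f, q, w }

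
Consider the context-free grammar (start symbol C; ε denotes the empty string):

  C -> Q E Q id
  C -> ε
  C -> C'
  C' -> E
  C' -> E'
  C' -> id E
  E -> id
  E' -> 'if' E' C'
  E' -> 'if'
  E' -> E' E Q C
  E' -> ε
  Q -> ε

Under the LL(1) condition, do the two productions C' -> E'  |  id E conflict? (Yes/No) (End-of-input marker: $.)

FIRST(E') = { 'if', id, ε } and FIRST(id E) = { id }.
Both contain id, so the two alternatives are not disjoint — LL(1) conflict.

Yes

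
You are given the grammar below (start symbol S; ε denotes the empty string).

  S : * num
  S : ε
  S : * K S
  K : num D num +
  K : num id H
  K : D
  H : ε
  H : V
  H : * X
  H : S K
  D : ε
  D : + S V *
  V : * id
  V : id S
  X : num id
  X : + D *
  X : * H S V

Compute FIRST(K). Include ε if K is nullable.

{ +, num, ε }

K : num D num + contributes {num}.
K : num id H contributes {num}.
From K : D: add FIRST(D) = { +, ε } (including ε since D is nullable).
Union: FIRST(K) = { +, num, ε }.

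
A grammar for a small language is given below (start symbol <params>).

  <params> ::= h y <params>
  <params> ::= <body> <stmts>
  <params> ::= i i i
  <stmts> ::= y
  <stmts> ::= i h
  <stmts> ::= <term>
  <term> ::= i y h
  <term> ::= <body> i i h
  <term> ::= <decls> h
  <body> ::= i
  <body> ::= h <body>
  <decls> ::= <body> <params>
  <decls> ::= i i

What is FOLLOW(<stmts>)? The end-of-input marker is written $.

In <params> ::= <body> <stmts>: <stmts> is at the end, add FOLLOW(<params>) = { $, h }.
Union: FOLLOW(<stmts>) = { $, h }.

{ $, h }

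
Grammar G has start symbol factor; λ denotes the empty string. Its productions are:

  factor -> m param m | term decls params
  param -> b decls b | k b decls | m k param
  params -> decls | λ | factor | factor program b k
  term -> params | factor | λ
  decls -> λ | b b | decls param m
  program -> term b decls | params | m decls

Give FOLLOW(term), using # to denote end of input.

In factor -> term decls params: add FIRST(decls params)\{λ} = { b, k, m }.
  Since decls params is nullable, also add FOLLOW(factor) = { #, b, k, m }.
In program -> term b decls: add FIRST(b decls) = { b }.
Union: FOLLOW(term) = { #, b, k, m }.

{ #, b, k, m }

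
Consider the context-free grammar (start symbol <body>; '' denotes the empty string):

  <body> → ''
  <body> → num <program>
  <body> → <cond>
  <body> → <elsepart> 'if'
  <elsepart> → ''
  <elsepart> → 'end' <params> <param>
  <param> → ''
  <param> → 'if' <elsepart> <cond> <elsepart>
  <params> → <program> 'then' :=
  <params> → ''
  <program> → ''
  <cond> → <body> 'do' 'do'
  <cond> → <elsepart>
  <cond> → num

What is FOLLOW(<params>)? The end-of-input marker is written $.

{ $, 'do', 'end', 'if', num }

In <elsepart> → 'end' <params> <param>: add FIRST(<param>)\{''} = { 'if' }.
  Since <param> is nullable, also add FOLLOW(<elsepart>) = { $, 'do', 'end', 'if', num }.
Union: FOLLOW(<params>) = { $, 'do', 'end', 'if', num }.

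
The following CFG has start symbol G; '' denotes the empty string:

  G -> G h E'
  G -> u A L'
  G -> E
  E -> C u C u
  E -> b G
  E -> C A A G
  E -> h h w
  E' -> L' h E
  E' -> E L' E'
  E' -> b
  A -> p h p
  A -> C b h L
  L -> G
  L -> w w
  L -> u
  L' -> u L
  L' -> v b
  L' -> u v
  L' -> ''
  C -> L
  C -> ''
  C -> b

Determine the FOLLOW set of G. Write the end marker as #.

G is the start symbol, so # ∈ FOLLOW(G).
In G -> G h E': add FIRST(h E') = { h }.
In E -> b G: G is at the end, add FOLLOW(E) = { #, b, h, p, u, v, w }.
In E -> C A A G: G is at the end, add FOLLOW(E) = { #, b, h, p, u, v, w }.
In L -> G: G is at the end, add FOLLOW(L) = { #, b, h, p, u, v, w }.
Union: FOLLOW(G) = { #, b, h, p, u, v, w }.

{ #, b, h, p, u, v, w }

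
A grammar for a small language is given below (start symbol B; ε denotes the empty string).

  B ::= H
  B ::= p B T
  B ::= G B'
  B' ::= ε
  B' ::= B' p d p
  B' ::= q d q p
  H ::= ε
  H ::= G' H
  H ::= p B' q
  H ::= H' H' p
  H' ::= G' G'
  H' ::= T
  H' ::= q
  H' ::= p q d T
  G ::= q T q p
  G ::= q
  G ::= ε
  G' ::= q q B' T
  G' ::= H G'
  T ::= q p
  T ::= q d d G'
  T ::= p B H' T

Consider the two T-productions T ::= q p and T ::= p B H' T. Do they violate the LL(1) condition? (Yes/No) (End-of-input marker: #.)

FIRST(q p) = { q } and FIRST(p B H' T) = { p }.
The FIRST sets are disjoint and neither alternative is nullable — no conflict.

No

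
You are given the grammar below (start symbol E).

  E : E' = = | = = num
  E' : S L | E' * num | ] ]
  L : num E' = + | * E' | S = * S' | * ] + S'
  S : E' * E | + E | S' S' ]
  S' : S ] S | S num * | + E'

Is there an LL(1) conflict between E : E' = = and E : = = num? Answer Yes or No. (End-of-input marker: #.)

FIRST(E' = =) = { +, ] } and FIRST(= = num) = { = }.
The FIRST sets are disjoint and neither alternative is nullable — no conflict.

No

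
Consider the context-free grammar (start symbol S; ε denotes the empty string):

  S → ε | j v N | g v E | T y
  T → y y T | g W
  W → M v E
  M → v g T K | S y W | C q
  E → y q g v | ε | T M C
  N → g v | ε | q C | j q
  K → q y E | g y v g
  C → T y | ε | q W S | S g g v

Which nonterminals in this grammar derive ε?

Directly nullable (have an ε-production): S, E, N, C.
No other nonterminal has a production whose RHS symbols are all nullable.

{ C, E, N, S }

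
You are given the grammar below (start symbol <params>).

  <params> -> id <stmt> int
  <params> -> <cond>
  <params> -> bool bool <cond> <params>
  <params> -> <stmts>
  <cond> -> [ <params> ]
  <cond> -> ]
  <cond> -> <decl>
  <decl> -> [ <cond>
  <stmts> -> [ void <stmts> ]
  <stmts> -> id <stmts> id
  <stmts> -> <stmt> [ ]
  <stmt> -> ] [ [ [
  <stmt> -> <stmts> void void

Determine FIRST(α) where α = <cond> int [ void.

{ [, ] }

Add FIRST(<cond>) = { [, ] }; <cond> is not nullable, stop.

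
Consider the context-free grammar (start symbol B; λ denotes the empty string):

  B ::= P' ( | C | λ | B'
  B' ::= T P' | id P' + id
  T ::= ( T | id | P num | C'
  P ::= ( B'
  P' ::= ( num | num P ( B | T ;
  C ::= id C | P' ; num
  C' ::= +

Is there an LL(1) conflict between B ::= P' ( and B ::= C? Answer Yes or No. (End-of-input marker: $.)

FIRST(P' () = { (, +, id, num } and FIRST(C) = { (, +, id, num }.
Both contain (, so the two alternatives are not disjoint — LL(1) conflict.

Yes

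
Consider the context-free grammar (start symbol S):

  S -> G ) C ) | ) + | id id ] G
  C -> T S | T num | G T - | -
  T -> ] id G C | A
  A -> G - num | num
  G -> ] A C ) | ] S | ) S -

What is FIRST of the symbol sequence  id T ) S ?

id is a terminal; add {id} and stop.

{ id }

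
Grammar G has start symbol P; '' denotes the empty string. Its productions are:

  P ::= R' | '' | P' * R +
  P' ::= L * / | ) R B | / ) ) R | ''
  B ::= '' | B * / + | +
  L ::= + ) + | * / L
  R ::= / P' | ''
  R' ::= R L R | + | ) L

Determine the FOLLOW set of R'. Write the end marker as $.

{ $ }

In P ::= R': R' is at the end, add FOLLOW(P) = { $ }.
Union: FOLLOW(R') = { $ }.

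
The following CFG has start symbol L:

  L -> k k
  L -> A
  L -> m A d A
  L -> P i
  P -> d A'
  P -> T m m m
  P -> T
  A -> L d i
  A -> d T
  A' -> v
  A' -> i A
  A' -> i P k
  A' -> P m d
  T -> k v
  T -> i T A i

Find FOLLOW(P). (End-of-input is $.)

In L -> P i: add FIRST(i) = { i }.
In A' -> i P k: add FIRST(k) = { k }.
In A' -> P m d: add FIRST(m d) = { m }.
Union: FOLLOW(P) = { i, k, m }.

{ i, k, m }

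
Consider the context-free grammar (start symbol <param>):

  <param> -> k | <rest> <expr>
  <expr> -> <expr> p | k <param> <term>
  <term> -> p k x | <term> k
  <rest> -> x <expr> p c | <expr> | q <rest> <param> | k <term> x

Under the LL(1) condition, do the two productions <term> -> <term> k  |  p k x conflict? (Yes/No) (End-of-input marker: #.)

Yes

FIRST(<term> k) = { p } and FIRST(p k x) = { p }.
Both contain p, so the two alternatives are not disjoint — LL(1) conflict.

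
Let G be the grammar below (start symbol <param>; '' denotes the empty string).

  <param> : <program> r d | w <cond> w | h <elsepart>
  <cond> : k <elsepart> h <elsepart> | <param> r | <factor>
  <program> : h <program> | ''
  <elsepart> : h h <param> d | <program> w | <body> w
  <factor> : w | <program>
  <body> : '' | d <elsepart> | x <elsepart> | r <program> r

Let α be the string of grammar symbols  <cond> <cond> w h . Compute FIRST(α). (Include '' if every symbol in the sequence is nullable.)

Add FIRST(<cond>)\{''} = { h, k, r, w }; <cond> is nullable, continue.
Add FIRST(<cond>)\{''} = { h, k, r, w }; <cond> is nullable, continue.
w is a terminal; add {w} and stop.

{ h, k, r, w }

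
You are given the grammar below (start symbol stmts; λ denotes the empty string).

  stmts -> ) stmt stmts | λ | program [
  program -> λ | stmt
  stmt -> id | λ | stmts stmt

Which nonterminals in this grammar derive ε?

Directly nullable (have an λ-production): stmts, program, stmt.

{ program, stmt, stmts }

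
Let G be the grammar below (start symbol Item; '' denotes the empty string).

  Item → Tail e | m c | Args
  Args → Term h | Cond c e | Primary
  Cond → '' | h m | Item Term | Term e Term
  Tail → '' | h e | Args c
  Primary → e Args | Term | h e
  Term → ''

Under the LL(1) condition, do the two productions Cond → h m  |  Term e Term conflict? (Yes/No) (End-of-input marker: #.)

No

FIRST(h m) = { h } and FIRST(Term e Term) = { e }.
The FIRST sets are disjoint and neither alternative is nullable — no conflict.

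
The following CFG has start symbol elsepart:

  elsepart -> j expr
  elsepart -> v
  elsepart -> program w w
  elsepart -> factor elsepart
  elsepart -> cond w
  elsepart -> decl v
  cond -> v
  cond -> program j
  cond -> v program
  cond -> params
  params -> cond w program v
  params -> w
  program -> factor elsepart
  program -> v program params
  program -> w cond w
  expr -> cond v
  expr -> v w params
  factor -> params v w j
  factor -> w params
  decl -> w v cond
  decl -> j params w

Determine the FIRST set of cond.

cond -> v contributes {v}.
From cond -> program j: add FIRST(program) = { v, w }.
cond -> v program contributes {v}.
From cond -> params: add FIRST(params) = { v, w }.
Union: FIRST(cond) = { v, w }.

{ v, w }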